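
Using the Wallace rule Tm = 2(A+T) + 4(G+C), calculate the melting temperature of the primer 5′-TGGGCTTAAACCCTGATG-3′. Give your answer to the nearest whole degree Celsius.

54°C

Base counts: A=4, T=5, G=5, C=4 (length 18).
Tm = 2·(4+5) + 4·(5+4) = 2·9 + 4·9 = 18 + 36 = 54°C.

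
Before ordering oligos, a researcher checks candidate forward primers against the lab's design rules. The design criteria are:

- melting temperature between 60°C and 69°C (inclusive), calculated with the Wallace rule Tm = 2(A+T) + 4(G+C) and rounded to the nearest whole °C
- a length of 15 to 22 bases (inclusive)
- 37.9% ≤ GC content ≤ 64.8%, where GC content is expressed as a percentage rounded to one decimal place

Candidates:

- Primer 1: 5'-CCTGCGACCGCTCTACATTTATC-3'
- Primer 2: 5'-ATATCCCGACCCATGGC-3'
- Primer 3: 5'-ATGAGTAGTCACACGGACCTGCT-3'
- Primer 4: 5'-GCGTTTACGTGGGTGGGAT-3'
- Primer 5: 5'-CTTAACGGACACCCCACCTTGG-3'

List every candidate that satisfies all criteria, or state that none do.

Primer 4 only.

Primer 1 (23 nt, A=4 T=7 G=3 C=9): Tm = 2·11 + 4·12 = 70°C, outside 60–69°C ✗; length 23, outside 15–22 ✗; GC 12/23 = 52.2% ✓ — fails.
Primer 2 (17 nt, A=4 T=3 G=3 C=7): Tm = 2·7 + 4·10 = 54°C, outside 60–69°C ✗; length 17 ✓; GC 10/17 = 58.8% ✓ — fails.
Primer 3 (23 nt, A=6 T=5 G=6 C=6): Tm = 2·11 + 4·12 = 70°C, outside 60–69°C ✗; length 23, outside 15–22 ✗; GC 12/23 = 52.2% ✓ — fails.
Primer 4 (19 nt, A=2 T=6 G=9 C=2): Tm = 2·8 + 4·11 = 60°C ✓; length 19 ✓; GC 11/19 = 57.9% ✓ — passes.
Primer 5 (22 nt, A=5 T=4 G=4 C=9): Tm = 2·9 + 4·13 = 70°C, outside 60–69°C ✗; length 22 ✓; GC 13/22 = 59.1% ✓ — fails.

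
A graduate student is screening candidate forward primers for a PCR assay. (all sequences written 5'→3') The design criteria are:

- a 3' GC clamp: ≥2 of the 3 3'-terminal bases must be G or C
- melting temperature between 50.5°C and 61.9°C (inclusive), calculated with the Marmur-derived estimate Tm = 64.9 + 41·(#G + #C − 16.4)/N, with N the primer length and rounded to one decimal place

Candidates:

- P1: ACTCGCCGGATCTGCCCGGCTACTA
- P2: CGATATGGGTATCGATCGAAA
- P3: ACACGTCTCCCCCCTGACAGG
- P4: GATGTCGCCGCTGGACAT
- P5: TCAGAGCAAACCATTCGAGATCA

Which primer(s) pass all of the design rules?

P1 (25 nt, A=4 T=5 G=6 C=10): 3' end CTA has 1 G/C, need ≥2 ✗; Tm = 64.9 + 41·(16 − 16.4)/25 = 64.2°C, outside 50.5–61.9°C ✗ — fails.
P2 (21 nt, A=7 T=5 G=6 C=3): 3' end AAA has 0 G/C, need ≥2 ✗; Tm = 64.9 + 41·(9 − 16.4)/21 = 50.5°C ✓ — fails.
P3 (21 nt, A=4 T=3 G=4 C=10): 3' end AGG has 2 G/C ✓; Tm = 64.9 + 41·(14 − 16.4)/21 = 60.2°C ✓ — passes.
P4 (18 nt, A=3 T=4 G=6 C=5): 3' end CAT has 1 G/C, need ≥2 ✗; Tm = 64.9 + 41·(11 − 16.4)/18 = 52.6°C ✓ — fails.
P5 (23 nt, A=9 T=4 G=4 C=6): 3' end TCA has 1 G/C, need ≥2 ✗; Tm = 64.9 + 41·(10 − 16.4)/23 = 53.5°C ✓ — fails.

P3 only.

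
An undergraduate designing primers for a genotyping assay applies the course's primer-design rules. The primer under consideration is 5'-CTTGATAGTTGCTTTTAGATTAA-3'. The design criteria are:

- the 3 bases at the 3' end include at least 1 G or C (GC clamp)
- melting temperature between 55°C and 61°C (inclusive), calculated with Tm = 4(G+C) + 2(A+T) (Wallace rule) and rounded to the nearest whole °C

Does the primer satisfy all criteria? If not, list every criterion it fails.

Base counts: A=6, T=11, G=4, C=2 (length 23).
GC clamp: 3' end TAA has 0 G/C, need ≥1 ✗
Tm: Tm = 2·17 + 4·6 = 58°C ✓

Fails: GC clamp.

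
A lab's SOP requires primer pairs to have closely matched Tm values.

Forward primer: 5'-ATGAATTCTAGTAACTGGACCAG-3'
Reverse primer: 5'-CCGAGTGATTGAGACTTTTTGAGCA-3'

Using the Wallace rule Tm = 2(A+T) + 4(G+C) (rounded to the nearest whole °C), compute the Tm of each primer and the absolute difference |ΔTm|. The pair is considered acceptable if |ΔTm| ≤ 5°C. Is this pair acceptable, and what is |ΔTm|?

|ΔTm| = 8°C; the pair is not acceptable.

Forward: A=8 T=6 G=5 C=4 → Tm = 2·14 + 4·9 = 64°C.
Reverse: A=6 T=8 G=7 C=4 → Tm = 2·14 + 4·11 = 72°C.
|ΔTm| = |64 − 72| = 8°C, > 5°C.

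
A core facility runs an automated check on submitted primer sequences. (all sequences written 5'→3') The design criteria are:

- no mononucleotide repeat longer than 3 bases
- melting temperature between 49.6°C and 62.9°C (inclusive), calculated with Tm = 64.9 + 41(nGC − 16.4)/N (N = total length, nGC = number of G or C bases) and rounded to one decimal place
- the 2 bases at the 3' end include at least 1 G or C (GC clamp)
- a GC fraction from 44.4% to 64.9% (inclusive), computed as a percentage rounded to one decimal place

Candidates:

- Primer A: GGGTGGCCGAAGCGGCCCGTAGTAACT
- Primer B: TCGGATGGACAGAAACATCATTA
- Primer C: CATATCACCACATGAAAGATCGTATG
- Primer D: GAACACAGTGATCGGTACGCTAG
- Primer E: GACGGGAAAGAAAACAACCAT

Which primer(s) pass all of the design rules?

Primer A (27 nt, A=5 T=4 G=11 C=7): longest run = 3 ✓; Tm = 64.9 + 41·(18 − 16.4)/27 = 67.3°C, outside 49.6–62.9°C ✗; 3' end CT has 1 G/C ✓; GC 18/27 = 66.7%, outside 44.4–64.9% ✗ — fails.
Primer B (23 nt, A=9 T=5 G=5 C=4): longest run = 3 ✓; Tm = 64.9 + 41·(9 − 16.4)/23 = 51.7°C ✓; 3' end TA has 0 G/C, need ≥1 ✗; GC 9/23 = 39.1%, outside 44.4–64.9% ✗ — fails.
Primer C (26 nt, A=10 T=6 G=4 C=6): longest run = 3 ✓; Tm = 64.9 + 41·(10 − 16.4)/26 = 54.8°C ✓; 3' end TG has 1 G/C ✓; GC 10/26 = 38.5%, outside 44.4–64.9% ✗ — fails.
Primer D (23 nt, A=7 T=4 G=7 C=5): longest run = 2 ✓; Tm = 64.9 + 41·(12 − 16.4)/23 = 57.1°C ✓; 3' end AG has 1 G/C ✓; GC 12/23 = 52.2% ✓ — passes.
Primer E (21 nt, A=11 T=1 G=5 C=4): longest run = 4, exceeds 3 ✗; Tm = 64.9 + 41·(9 − 16.4)/21 = 50.5°C ✓; 3' end AT has 0 G/C, need ≥1 ✗; GC 9/21 = 42.9%, outside 44.4–64.9% ✗ — fails.

Primer D only.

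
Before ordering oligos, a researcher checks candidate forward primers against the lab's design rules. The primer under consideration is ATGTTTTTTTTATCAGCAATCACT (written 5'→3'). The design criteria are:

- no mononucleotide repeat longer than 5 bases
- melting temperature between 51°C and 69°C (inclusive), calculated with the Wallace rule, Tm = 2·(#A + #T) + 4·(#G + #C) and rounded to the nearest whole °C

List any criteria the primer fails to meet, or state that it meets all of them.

Fails: homopolymer run.

Base counts: A=6, T=12, G=2, C=4 (length 24).
homopolymer run: longest run = 8, exceeds 5 ✗
Tm: Tm = 2·18 + 4·6 = 60°C ✓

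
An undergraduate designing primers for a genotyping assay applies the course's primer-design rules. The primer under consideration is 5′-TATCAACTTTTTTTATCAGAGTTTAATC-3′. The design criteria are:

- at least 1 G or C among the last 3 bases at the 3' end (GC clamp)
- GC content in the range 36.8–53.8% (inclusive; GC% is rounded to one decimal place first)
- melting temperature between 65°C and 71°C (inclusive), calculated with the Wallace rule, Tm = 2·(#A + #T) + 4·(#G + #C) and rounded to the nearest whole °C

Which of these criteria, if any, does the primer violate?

Base counts: A=8, T=14, G=2, C=4 (length 28).
GC clamp: 3' end ATC has 1 G/C ✓
GC content: GC 6/28 = 21.4%, outside 36.8–53.8% ✗
Tm: Tm = 2·22 + 4·6 = 68°C ✓

Fails: GC content.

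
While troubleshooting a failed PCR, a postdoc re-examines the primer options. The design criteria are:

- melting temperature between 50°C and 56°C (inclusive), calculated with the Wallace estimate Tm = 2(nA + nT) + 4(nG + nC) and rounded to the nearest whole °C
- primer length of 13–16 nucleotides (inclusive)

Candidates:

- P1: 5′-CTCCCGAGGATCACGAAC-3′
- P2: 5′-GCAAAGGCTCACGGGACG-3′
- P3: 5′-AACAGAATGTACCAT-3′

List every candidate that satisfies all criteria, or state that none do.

P1 (18 nt, A=5 T=2 G=4 C=7): Tm = 2·7 + 4·11 = 58°C, outside 50–56°C ✗; length 18, outside 13–16 ✗ — fails.
P2 (18 nt, A=5 T=1 G=7 C=5): Tm = 2·6 + 4·12 = 60°C, outside 50–56°C ✗; length 18, outside 13–16 ✗ — fails.
P3 (15 nt, A=7 T=3 G=2 C=3): Tm = 2·10 + 4·5 = 40°C, outside 50–56°C ✗; length 15 ✓ — fails.

None of the candidates satisfy all criteria.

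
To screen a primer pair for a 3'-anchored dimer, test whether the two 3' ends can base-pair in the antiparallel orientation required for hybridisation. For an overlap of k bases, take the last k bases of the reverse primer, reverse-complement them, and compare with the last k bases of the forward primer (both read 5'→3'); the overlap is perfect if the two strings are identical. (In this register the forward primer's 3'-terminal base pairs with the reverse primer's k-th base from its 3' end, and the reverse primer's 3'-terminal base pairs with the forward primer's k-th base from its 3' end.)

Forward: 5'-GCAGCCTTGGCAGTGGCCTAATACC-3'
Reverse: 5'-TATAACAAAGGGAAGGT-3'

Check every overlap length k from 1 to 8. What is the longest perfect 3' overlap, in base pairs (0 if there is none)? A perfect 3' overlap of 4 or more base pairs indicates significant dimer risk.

Longest perfect overlap: 3 complementary base pairs; below the dimer-risk threshold (threshold 4).

Last 8 bases (5'→3') — forward …CTAATACC, reverse …GGGAAGGT.
Reverse complement of the reverse primer's last 8 bases: ACCTTCCC; its first k bases are the reverse complement of the reverse primer's last k bases, so a perfect k-base overlap needs the forward primer's last k bases to equal them.
Comparing (forward last k vs required): k=1: C vs A ✗; k=2: CC vs AC ✗; k=3: ACC vs ACC ✓; k=4: TACC vs ACCT ✗; k=5: ATACC vs ACCTT ✗; k=6: AATACC vs ACCTTC ✗; k=7: TAATACC vs ACCTTCC ✗; k=8: CTAATACC vs ACCTTCCC ✗.
Only k = 3 is perfect, so the longest perfect 3' overlap is 3.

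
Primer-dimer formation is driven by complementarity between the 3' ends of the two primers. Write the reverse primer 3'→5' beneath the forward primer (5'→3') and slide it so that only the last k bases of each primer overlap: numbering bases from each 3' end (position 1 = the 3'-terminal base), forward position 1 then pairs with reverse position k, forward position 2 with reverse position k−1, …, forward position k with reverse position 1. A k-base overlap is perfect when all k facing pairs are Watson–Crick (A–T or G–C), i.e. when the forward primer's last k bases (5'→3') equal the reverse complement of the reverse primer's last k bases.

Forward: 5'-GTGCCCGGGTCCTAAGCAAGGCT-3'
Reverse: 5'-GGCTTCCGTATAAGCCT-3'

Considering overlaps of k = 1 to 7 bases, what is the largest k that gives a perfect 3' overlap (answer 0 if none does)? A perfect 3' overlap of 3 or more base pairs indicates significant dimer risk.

Last 7 bases (5'→3') — forward …CAAGGCT, reverse …TAAGCCT.
Reverse complement of the reverse primer's last 7 bases: AGGCTTA; its first k bases are the reverse complement of the reverse primer's last k bases, so a perfect k-base overlap needs the forward primer's last k bases to equal them.
Comparing (forward last k vs required): k=1: T vs A ✗; k=2: CT vs AG ✗; k=3: GCT vs AGG ✗; k=4: GGCT vs AGGC ✗; k=5: AGGCT vs AGGCT ✓; k=6: AAGGCT vs AGGCTT ✗; k=7: CAAGGCT vs AGGCTTA ✗.
Only k = 5 is perfect, so the longest perfect 3' overlap is 5.

Longest perfect overlap: 5 complementary base pairs; significant dimer risk (threshold 3).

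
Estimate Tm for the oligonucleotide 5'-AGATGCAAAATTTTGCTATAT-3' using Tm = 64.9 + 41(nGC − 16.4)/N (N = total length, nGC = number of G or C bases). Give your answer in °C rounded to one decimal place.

42.6°C

Base counts: A=8, T=8, G=3, C=2; G+C = 5, N = 21.
Tm = 64.9 + 41·(5 − 16.4)/21 = 64.9 + -467.40/21 = 42.6°C.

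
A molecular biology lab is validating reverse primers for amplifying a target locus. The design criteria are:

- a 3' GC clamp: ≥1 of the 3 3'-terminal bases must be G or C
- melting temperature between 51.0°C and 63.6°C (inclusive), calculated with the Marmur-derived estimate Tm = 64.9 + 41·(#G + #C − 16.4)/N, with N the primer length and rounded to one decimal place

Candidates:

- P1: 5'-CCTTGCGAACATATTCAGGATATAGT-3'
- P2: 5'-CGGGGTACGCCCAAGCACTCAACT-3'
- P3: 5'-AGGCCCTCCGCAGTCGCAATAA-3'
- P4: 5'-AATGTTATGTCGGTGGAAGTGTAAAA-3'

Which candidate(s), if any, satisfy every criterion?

P1 (26 nt, A=8 T=8 G=5 C=5): 3' end AGT has 1 G/C ✓; Tm = 64.9 + 41·(10 − 16.4)/26 = 54.8°C ✓ — passes.
P2 (24 nt, A=6 T=3 G=6 C=9): 3' end ACT has 1 G/C ✓; Tm = 64.9 + 41·(15 − 16.4)/24 = 62.5°C ✓ — passes.
P3 (22 nt, A=6 T=3 G=5 C=8): 3' end TAA has 0 G/C, need ≥1 ✗; Tm = 64.9 + 41·(13 − 16.4)/22 = 58.6°C ✓ — fails.
P4 (26 nt, A=9 T=8 G=8 C=1): 3' end AAA has 0 G/C, need ≥1 ✗; Tm = 64.9 + 41·(9 − 16.4)/26 = 53.2°C ✓ — fails.

P1 and P2.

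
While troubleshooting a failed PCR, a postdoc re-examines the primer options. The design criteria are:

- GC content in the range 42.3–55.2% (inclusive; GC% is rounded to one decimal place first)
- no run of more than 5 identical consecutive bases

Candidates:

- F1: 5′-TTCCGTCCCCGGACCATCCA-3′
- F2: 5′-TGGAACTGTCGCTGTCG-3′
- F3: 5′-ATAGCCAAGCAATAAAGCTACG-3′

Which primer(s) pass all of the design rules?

None of the candidates satisfy all criteria.

F1 (20 nt, A=3 T=4 G=3 C=10): GC 13/20 = 65.0%, outside 42.3–55.2% ✗; longest run = 4 ✓ — fails.
F2 (17 nt, A=2 T=5 G=6 C=4): GC 10/17 = 58.8%, outside 42.3–55.2% ✗; longest run = 2 ✓ — fails.
F3 (22 nt, A=10 T=3 G=4 C=5): GC 9/22 = 40.9%, outside 42.3–55.2% ✗; longest run = 3 ✓ — fails.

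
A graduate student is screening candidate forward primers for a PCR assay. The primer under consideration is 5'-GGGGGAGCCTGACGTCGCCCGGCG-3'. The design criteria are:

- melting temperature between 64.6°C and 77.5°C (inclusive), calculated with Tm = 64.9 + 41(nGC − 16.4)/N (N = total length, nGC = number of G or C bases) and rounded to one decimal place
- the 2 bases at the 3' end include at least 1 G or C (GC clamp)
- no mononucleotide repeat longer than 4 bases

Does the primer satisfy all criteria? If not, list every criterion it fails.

Fails: homopolymer run.

Base counts: A=2, T=2, G=12, C=8 (length 24).
Tm: Tm = 64.9 + 41·(20 − 16.4)/24 = 71.1°C ✓
GC clamp: 3' end CG has 2 G/C ✓
homopolymer run: longest run = 5, exceeds 4 ✗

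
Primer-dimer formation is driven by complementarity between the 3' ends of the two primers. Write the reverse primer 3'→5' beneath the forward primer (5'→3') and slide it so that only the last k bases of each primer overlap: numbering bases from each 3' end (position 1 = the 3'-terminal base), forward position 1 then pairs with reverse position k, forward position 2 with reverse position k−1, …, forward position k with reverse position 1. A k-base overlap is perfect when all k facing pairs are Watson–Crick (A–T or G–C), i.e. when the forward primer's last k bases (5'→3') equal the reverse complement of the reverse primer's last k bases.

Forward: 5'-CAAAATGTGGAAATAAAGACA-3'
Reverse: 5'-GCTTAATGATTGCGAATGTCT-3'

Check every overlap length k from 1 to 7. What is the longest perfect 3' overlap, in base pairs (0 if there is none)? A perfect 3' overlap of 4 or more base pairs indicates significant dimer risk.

Last 7 bases (5'→3') — forward …AAAGACA, reverse …AATGTCT.
Reverse complement of the reverse primer's last 7 bases: AGACATT; its first k bases are the reverse complement of the reverse primer's last k bases, so a perfect k-base overlap needs the forward primer's last k bases to equal them.
Comparing (forward last k vs required): k=1: A vs A ✓; k=2: CA vs AG ✗; k=3: ACA vs AGA ✗; k=4: GACA vs AGAC ✗; k=5: AGACA vs AGACA ✓; k=6: AAGACA vs AGACAT ✗; k=7: AAAGACA vs AGACATT ✗.
Perfect overlaps at k = 1, 5; the largest is 5.

Longest perfect overlap: 5 complementary base pairs; significant dimer risk (threshold 4).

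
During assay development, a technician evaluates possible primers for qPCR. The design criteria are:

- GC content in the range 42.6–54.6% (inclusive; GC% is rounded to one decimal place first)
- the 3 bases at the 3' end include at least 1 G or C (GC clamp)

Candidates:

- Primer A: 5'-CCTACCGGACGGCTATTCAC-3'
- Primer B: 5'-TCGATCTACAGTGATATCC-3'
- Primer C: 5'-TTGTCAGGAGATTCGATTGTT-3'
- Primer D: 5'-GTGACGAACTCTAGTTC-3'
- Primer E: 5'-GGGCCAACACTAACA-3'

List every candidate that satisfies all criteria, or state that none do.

Primer D and Primer E.

Primer A (20 nt, A=4 T=4 G=4 C=8): GC 12/20 = 60.0%, outside 42.6–54.6% ✗; 3' end CAC has 2 G/C ✓ — fails.
Primer B (19 nt, A=5 T=6 G=3 C=5): GC 8/19 = 42.1%, outside 42.6–54.6% ✗; 3' end TCC has 2 G/C ✓ — fails.
Primer C (21 nt, A=4 T=9 G=6 C=2): GC 8/21 = 38.1%, outside 42.6–54.6% ✗; 3' end GTT has 1 G/C ✓ — fails.
Primer D (17 nt, A=4 T=5 G=4 C=4): GC 8/17 = 47.1% ✓; 3' end TTC has 1 G/C ✓ — passes.
Primer E (15 nt, A=6 T=1 G=3 C=5): GC 8/15 = 53.3% ✓; 3' end ACA has 1 G/C ✓ — passes.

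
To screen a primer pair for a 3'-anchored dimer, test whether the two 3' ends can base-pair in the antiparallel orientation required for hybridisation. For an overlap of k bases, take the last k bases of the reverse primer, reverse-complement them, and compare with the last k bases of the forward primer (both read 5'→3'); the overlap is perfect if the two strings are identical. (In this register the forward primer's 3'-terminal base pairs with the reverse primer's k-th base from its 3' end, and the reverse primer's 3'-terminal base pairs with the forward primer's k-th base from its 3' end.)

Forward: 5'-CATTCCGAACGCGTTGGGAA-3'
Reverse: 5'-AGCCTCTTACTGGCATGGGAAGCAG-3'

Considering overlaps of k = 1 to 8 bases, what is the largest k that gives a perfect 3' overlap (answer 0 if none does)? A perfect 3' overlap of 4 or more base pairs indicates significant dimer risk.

Last 8 bases (5'→3') — forward …GTTGGGAA, reverse …GGAAGCAG.
Reverse complement of the reverse primer's last 8 bases: CTGCTTCC; its first k bases are the reverse complement of the reverse primer's last k bases, so a perfect k-base overlap needs the forward primer's last k bases to equal them.
Comparing (forward last k vs required): k=1: A vs C ✗; k=2: AA vs CT ✗; k=3: GAA vs CTG ✗; k=4: GGAA vs CTGC ✗; k=5: GGGAA vs CTGCT ✗; k=6: TGGGAA vs CTGCTT ✗; k=7: TTGGGAA vs CTGCTTC ✗; k=8: GTTGGGAA vs CTGCTTCC ✗.
No overlap length from 1 to 8 is perfect, so the longest perfect 3' overlap is 0.

Longest perfect overlap: 0 complementary base pairs; below the dimer-risk threshold (threshold 4).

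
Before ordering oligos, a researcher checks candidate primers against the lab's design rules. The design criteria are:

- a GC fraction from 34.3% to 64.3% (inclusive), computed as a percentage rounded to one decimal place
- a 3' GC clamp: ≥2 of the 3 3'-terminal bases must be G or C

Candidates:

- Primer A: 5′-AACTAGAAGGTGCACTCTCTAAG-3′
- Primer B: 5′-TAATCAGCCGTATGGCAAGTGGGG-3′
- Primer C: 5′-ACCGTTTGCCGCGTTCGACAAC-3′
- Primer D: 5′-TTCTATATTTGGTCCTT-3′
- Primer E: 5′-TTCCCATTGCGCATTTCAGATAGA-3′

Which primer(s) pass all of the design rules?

Primer B only.

Primer A (23 nt, A=8 T=5 G=5 C=5): GC 10/23 = 43.5% ✓; 3' end AAG has 1 G/C, need ≥2 ✗ — fails.
Primer B (24 nt, A=6 T=5 G=9 C=4): GC 13/24 = 54.2% ✓; 3' end GGG has 3 G/C ✓ — passes.
Primer C (22 nt, A=4 T=5 G=5 C=8): GC 13/22 = 59.1% ✓; 3' end AAC has 1 G/C, need ≥2 ✗ — fails.
Primer D (17 nt, A=2 T=10 G=2 C=3): GC 5/17 = 29.4%, outside 34.3–64.3% ✗; 3' end CTT has 1 G/C, need ≥2 ✗ — fails.
Primer E (24 nt, A=6 T=8 G=4 C=6): GC 10/24 = 41.7% ✓; 3' end AGA has 1 G/C, need ≥2 ✗ — fails.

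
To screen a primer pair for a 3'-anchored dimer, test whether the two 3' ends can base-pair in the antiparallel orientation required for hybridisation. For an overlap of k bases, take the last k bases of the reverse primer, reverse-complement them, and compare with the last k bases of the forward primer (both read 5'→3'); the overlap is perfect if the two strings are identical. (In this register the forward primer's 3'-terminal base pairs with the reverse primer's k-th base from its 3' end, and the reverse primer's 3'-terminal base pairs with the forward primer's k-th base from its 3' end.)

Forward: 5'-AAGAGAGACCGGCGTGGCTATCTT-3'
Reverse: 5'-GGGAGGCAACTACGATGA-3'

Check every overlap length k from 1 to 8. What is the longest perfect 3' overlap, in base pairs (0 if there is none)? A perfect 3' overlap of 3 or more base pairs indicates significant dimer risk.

Last 8 bases (5'→3') — forward …GCTATCTT, reverse …TACGATGA.
Reverse complement of the reverse primer's last 8 bases: TCATCGTA; its first k bases are the reverse complement of the reverse primer's last k bases, so a perfect k-base overlap needs the forward primer's last k bases to equal them.
Comparing (forward last k vs required): k=1: T vs T ✓; k=2: TT vs TC ✗; k=3: CTT vs TCA ✗; k=4: TCTT vs TCAT ✗; k=5: ATCTT vs TCATC ✗; k=6: TATCTT vs TCATCG ✗; k=7: CTATCTT vs TCATCGT ✗; k=8: GCTATCTT vs TCATCGTA ✗.
Only k = 1 is perfect, so the longest perfect 3' overlap is 1.

Longest perfect overlap: 1 complementary base pair; below the dimer-risk threshold (threshold 3).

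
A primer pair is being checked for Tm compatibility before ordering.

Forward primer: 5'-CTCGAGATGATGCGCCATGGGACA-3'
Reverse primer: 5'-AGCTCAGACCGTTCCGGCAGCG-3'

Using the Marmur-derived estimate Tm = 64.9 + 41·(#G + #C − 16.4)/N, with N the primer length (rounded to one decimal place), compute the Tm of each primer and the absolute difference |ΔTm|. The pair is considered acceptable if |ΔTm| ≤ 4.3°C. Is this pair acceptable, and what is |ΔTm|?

Forward: G+C = 14, N = 24 → Tm = 64.9 + 41·(14 − 16.4)/24 = 60.8°C.
Reverse: G+C = 15, N = 22 → Tm = 64.9 + 41·(15 − 16.4)/22 = 62.3°C.
|ΔTm| = |60.8 − 62.3| = 1.5°C, ≤ 4.3°C.

|ΔTm| = 1.5°C; the pair is acceptable.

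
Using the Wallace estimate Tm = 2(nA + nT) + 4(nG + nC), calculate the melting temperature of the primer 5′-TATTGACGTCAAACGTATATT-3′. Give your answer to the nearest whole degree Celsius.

54°C

Base counts: A=7, T=8, G=3, C=3 (length 21).
Tm = 2·(7+8) + 4·(3+3) = 2·15 + 4·6 = 30 + 24 = 54°C.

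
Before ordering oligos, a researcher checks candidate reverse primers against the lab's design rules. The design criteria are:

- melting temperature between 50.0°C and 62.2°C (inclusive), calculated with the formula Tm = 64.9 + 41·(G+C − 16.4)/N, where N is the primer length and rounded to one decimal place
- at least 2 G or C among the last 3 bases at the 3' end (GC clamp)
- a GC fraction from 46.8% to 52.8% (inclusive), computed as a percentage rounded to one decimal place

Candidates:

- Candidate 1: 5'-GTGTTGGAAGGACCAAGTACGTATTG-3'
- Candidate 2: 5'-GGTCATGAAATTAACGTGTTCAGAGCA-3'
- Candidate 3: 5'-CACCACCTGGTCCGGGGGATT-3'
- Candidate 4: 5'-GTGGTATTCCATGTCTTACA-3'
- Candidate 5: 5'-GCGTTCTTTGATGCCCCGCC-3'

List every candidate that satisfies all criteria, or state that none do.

None of the candidates satisfy all criteria.

Candidate 1 (26 nt, A=7 T=7 G=9 C=3): Tm = 64.9 + 41·(12 − 16.4)/26 = 58.0°C ✓; 3' end TTG has 1 G/C, need ≥2 ✗; GC 12/26 = 46.2%, outside 46.8–52.8% ✗ — fails.
Candidate 2 (27 nt, A=9 T=7 G=7 C=4): Tm = 64.9 + 41·(11 − 16.4)/27 = 56.7°C ✓; 3' end GCA has 2 G/C ✓; GC 11/27 = 40.7%, outside 46.8–52.8% ✗ — fails.
Candidate 3 (21 nt, A=3 T=4 G=7 C=7): Tm = 64.9 + 41·(14 − 16.4)/21 = 60.2°C ✓; 3' end ATT has 0 G/C, need ≥2 ✗; GC 14/21 = 66.7%, outside 46.8–52.8% ✗ — fails.
Candidate 4 (20 nt, A=4 T=8 G=4 C=4): Tm = 64.9 + 41·(8 − 16.4)/20 = 47.7°C, outside 50.0–62.2°C ✗; 3' end ACA has 1 G/C, need ≥2 ✗; GC 8/20 = 40.0%, outside 46.8–52.8% ✗ — fails.
Candidate 5 (20 nt, A=1 T=6 G=5 C=8): Tm = 64.9 + 41·(13 − 16.4)/20 = 57.9°C ✓; 3' end GCC has 3 G/C ✓; GC 13/20 = 65.0%, outside 46.8–52.8% ✗ — fails.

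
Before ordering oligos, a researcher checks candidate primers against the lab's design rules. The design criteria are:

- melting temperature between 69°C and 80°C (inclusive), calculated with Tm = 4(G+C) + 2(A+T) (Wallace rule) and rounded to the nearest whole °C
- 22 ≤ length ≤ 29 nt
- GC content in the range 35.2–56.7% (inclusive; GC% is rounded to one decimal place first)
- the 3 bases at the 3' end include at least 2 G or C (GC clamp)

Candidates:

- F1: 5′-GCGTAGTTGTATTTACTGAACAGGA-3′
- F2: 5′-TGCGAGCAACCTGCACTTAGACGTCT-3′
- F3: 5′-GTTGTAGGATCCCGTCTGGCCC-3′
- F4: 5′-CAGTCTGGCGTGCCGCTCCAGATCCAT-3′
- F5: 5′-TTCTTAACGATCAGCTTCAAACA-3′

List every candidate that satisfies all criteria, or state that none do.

F1 (25 nt, A=7 T=8 G=7 C=3): Tm = 2·15 + 4·10 = 70°C ✓; length 25 ✓; GC 10/25 = 40.0% ✓; 3' end GGA has 2 G/C ✓ — passes.
F2 (26 nt, A=6 T=6 G=6 C=8): Tm = 2·12 + 4·14 = 80°C ✓; length 26 ✓; GC 14/26 = 53.8% ✓; 3' end TCT has 1 G/C, need ≥2 ✗ — fails.
F3 (22 nt, A=2 T=6 G=7 C=7): Tm = 2·8 + 4·14 = 72°C ✓; length 22 ✓; GC 14/22 = 63.6%, outside 35.2–56.7% ✗; 3' end CCC has 3 G/C ✓ — fails.
F4 (27 nt, A=4 T=6 G=7 C=10): Tm = 2·10 + 4·17 = 88°C, outside 69–80°C ✗; length 27 ✓; GC 17/27 = 63.0%, outside 35.2–56.7% ✗; 3' end CAT has 1 G/C, need ≥2 ✗ — fails.
F5 (23 nt, A=8 T=7 G=2 C=6): Tm = 2·15 + 4·8 = 62°C, outside 69–80°C ✗; length 23 ✓; GC 8/23 = 34.8%, outside 35.2–56.7% ✗; 3' end ACA has 1 G/C, need ≥2 ✗ — fails.

F1 only.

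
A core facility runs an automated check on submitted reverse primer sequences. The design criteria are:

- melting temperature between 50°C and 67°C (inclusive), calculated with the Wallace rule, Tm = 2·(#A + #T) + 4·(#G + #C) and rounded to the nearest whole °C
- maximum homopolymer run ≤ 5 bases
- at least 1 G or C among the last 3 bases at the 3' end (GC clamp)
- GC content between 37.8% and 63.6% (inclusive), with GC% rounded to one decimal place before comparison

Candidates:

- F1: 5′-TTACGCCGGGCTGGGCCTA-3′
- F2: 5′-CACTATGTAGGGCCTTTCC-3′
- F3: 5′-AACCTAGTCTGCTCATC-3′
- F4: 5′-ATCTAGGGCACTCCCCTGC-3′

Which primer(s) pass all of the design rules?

F1 (19 nt, A=2 T=4 G=7 C=6): Tm = 2·6 + 4·13 = 64°C ✓; longest run = 3 ✓; 3' end CTA has 1 G/C ✓; GC 13/19 = 68.4%, outside 37.8–63.6% ✗ — fails.
F2 (19 nt, A=3 T=6 G=4 C=6): Tm = 2·9 + 4·10 = 58°C ✓; longest run = 3 ✓; 3' end TCC has 2 G/C ✓; GC 10/19 = 52.6% ✓ — passes.
F3 (17 nt, A=4 T=5 G=2 C=6): Tm = 2·9 + 4·8 = 50°C ✓; longest run = 2 ✓; 3' end ATC has 1 G/C ✓; GC 8/17 = 47.1% ✓ — passes.
F4 (19 nt, A=3 T=4 G=4 C=8): Tm = 2·7 + 4·12 = 62°C ✓; longest run = 4 ✓; 3' end TGC has 2 G/C ✓; GC 12/19 = 63.2% ✓ — passes.

F2, F3 and F4.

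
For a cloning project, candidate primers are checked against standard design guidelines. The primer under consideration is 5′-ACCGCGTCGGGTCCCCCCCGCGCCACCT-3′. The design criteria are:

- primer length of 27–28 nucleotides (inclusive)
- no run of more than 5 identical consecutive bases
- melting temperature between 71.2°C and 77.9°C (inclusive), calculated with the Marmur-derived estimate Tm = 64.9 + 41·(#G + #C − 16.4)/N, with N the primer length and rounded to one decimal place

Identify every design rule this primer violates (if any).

Base counts: A=2, T=3, G=7, C=16 (length 28).
length: length 28 ✓
homopolymer run: longest run = 7, exceeds 5 ✗
Tm: Tm = 64.9 + 41·(23 − 16.4)/28 = 74.6°C ✓

Fails: homopolymer run.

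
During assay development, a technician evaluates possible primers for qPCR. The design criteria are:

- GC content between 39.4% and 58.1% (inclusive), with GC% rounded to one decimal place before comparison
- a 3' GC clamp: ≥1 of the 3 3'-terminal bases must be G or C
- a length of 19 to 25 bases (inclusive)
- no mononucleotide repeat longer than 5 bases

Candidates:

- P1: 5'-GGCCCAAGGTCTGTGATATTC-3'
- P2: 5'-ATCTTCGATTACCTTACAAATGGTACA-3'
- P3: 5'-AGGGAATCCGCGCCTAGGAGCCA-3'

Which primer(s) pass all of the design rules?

P1 only.

P1 (21 nt, A=4 T=6 G=6 C=5): GC 11/21 = 52.4% ✓; 3' end TTC has 1 G/C ✓; length 21 ✓; longest run = 3 ✓ — passes.
P2 (27 nt, A=9 T=9 G=3 C=6): GC 9/27 = 33.3%, outside 39.4–58.1% ✗; 3' end ACA has 1 G/C ✓; length 27, outside 19–25 ✗; longest run = 3 ✓ — fails.
P3 (23 nt, A=6 T=2 G=8 C=7): GC 15/23 = 65.2%, outside 39.4–58.1% ✗; 3' end CCA has 2 G/C ✓; length 23 ✓; longest run = 3 ✓ — fails.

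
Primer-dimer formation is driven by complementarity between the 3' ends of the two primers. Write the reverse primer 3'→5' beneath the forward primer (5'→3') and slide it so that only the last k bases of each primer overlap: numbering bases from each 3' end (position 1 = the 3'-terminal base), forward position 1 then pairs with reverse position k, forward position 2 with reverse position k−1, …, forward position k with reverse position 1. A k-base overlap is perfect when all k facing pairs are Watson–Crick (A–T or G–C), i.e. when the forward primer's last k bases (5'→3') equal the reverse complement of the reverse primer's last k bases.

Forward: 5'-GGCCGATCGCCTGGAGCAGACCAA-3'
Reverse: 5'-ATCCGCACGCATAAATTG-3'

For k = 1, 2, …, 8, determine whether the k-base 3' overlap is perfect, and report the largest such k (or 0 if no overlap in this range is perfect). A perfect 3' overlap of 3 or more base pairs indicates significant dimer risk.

Longest perfect overlap: 3 complementary base pairs; significant dimer risk (threshold 3).

Last 8 bases (5'→3') — forward …CAGACCAA, reverse …ATAAATTG.
Reverse complement of the reverse primer's last 8 bases: CAATTTAT; its first k bases are the reverse complement of the reverse primer's last k bases, so a perfect k-base overlap needs the forward primer's last k bases to equal them.
Comparing (forward last k vs required): k=1: A vs C ✗; k=2: AA vs CA ✗; k=3: CAA vs CAA ✓; k=4: CCAA vs CAAT ✗; k=5: ACCAA vs CAATT ✗; k=6: GACCAA vs CAATTT ✗; k=7: AGACCAA vs CAATTTA ✗; k=8: CAGACCAA vs CAATTTAT ✗.
Only k = 3 is perfect, so the longest perfect 3' overlap is 3.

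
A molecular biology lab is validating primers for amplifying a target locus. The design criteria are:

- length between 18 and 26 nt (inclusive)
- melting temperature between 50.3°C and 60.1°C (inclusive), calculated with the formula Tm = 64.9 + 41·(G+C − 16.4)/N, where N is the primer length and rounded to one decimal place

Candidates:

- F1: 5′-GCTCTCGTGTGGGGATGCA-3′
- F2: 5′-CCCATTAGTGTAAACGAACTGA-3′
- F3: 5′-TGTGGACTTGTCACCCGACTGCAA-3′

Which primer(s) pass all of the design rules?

F1, F2 and F3.

F1 (19 nt, A=2 T=5 G=8 C=4): length 19 ✓; Tm = 64.9 + 41·(12 − 16.4)/19 = 55.4°C ✓ — passes.
F2 (22 nt, A=8 T=5 G=4 C=5): length 22 ✓; Tm = 64.9 + 41·(9 − 16.4)/22 = 51.1°C ✓ — passes.
F3 (24 nt, A=5 T=6 G=6 C=7): length 24 ✓; Tm = 64.9 + 41·(13 − 16.4)/24 = 59.1°C ✓ — passes.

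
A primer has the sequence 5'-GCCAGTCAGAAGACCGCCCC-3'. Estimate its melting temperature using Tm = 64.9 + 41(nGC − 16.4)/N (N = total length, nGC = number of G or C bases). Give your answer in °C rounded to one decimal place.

Base counts: A=5, T=1, G=5, C=9; G+C = 14, N = 20.
Tm = 64.9 + 41·(14 − 16.4)/20 = 64.9 + -98.40/20 = 60.0°C.

60.0°C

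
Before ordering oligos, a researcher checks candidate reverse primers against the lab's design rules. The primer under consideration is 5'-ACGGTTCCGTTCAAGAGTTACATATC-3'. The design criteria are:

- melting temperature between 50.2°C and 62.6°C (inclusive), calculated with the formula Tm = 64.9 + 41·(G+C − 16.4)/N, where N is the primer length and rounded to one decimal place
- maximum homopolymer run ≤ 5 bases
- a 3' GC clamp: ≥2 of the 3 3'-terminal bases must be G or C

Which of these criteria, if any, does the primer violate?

Base counts: A=7, T=8, G=5, C=6 (length 26).
Tm: Tm = 64.9 + 41·(11 − 16.4)/26 = 56.4°C ✓
homopolymer run: longest run = 2 ✓
GC clamp: 3' end ATC has 1 G/C, need ≥2 ✗

Fails: GC clamp.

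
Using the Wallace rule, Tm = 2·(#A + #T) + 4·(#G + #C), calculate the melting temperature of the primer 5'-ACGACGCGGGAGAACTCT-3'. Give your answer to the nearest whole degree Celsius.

58°C

Base counts: A=5, T=2, G=6, C=5 (length 18).
Tm = 2·(5+2) + 4·(6+5) = 2·7 + 4·11 = 14 + 44 = 58°C.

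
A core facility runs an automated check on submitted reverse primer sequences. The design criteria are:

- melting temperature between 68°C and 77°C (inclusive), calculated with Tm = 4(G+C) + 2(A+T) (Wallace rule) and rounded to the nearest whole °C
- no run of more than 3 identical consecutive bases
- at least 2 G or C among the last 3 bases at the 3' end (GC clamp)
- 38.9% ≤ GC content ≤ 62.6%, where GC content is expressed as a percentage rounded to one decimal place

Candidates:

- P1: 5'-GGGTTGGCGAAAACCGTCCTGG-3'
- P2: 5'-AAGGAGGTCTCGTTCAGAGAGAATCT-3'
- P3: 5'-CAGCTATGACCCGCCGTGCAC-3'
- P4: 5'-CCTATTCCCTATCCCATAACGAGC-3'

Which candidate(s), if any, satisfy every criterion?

P4 only.

P1 (22 nt, A=4 T=4 G=9 C=5): Tm = 2·8 + 4·14 = 72°C ✓; longest run = 4, exceeds 3 ✗; 3' end TGG has 2 G/C ✓; GC 14/22 = 63.6%, outside 38.9–62.6% ✗ — fails.
P2 (26 nt, A=8 T=6 G=8 C=4): Tm = 2·14 + 4·12 = 76°C ✓; longest run = 2 ✓; 3' end TCT has 1 G/C, need ≥2 ✗; GC 12/26 = 46.2% ✓ — fails.
P3 (21 nt, A=4 T=3 G=5 C=9): Tm = 2·7 + 4·14 = 70°C ✓; longest run = 3 ✓; 3' end CAC has 2 G/C ✓; GC 14/21 = 66.7%, outside 38.9–62.6% ✗ — fails.
P4 (24 nt, A=6 T=6 G=2 C=10): Tm = 2·12 + 4·12 = 72°C ✓; longest run = 3 ✓; 3' end AGC has 2 G/C ✓; GC 12/24 = 50.0% ✓ — passes.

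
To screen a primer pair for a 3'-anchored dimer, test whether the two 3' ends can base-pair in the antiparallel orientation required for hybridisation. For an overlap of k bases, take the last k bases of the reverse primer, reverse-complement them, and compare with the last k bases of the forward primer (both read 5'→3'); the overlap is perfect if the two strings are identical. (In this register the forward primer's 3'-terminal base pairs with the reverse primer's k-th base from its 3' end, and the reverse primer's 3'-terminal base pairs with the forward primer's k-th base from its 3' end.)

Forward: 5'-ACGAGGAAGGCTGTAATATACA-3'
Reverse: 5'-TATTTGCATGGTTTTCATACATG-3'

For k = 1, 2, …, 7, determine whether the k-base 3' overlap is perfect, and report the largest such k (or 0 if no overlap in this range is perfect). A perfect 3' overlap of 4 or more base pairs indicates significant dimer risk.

Last 7 bases (5'→3') — forward …ATATACA, reverse …ATACATG.
Reverse complement of the reverse primer's last 7 bases: CATGTAT; its first k bases are the reverse complement of the reverse primer's last k bases, so a perfect k-base overlap needs the forward primer's last k bases to equal them.
Comparing (forward last k vs required): k=1: A vs C ✗; k=2: CA vs CA ✓; k=3: ACA vs CAT ✗; k=4: TACA vs CATG ✗; k=5: ATACA vs CATGT ✗; k=6: TATACA vs CATGTA ✗; k=7: ATATACA vs CATGTAT ✗.
Only k = 2 is perfect, so the longest perfect 3' overlap is 2.

Longest perfect overlap: 2 complementary base pairs; below the dimer-risk threshold (threshold 4).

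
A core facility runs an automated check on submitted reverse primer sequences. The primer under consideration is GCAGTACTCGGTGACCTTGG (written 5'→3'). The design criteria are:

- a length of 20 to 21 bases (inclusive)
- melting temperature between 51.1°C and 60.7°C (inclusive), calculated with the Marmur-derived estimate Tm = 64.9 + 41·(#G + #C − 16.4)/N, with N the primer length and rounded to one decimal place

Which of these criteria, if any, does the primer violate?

Base counts: A=3, T=5, G=7, C=5 (length 20).
length: length 20 ✓
Tm: Tm = 64.9 + 41·(12 − 16.4)/20 = 55.9°C ✓

Meets all criteria.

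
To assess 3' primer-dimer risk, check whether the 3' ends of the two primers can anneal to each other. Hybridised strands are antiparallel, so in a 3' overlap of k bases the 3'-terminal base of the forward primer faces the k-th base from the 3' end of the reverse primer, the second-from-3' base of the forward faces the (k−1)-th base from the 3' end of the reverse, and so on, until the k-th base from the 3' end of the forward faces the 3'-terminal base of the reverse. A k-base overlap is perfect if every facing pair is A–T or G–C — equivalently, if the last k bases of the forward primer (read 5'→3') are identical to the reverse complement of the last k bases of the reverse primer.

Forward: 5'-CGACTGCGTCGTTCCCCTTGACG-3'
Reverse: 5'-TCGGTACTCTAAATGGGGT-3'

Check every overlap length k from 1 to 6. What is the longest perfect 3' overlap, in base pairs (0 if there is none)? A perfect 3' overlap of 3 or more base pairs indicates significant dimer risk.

Longest perfect overlap: 0 complementary base pairs; below the dimer-risk threshold (threshold 3).

Last 6 bases (5'→3') — forward …TTGACG, reverse …TGGGGT.
Reverse complement of the reverse primer's last 6 bases: ACCCCA; its first k bases are the reverse complement of the reverse primer's last k bases, so a perfect k-base overlap needs the forward primer's last k bases to equal them.
Comparing (forward last k vs required): k=1: G vs A ✗; k=2: CG vs AC ✗; k=3: ACG vs ACC ✗; k=4: GACG vs ACCC ✗; k=5: TGACG vs ACCCC ✗; k=6: TTGACG vs ACCCCA ✗.
No overlap length from 1 to 6 is perfect, so the longest perfect 3' overlap is 0.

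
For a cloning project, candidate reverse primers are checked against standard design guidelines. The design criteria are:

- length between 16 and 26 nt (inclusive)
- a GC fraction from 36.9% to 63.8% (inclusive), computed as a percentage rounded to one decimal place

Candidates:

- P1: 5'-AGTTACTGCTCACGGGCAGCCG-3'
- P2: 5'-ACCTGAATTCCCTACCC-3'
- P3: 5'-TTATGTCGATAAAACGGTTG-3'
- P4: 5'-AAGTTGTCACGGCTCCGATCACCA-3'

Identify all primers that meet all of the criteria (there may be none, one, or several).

P1 (22 nt, A=4 T=4 G=7 C=7): length 22 ✓; GC 14/22 = 63.6% ✓ — passes.
P2 (17 nt, A=4 T=4 G=1 C=8): length 17 ✓; GC 9/17 = 52.9% ✓ — passes.
P3 (20 nt, A=6 T=7 G=5 C=2): length 20 ✓; GC 7/20 = 35.0%, outside 36.9–63.8% ✗ — fails.
P4 (24 nt, A=6 T=5 G=5 C=8): length 24 ✓; GC 13/24 = 54.2% ✓ — passes.

P1, P2 and P4.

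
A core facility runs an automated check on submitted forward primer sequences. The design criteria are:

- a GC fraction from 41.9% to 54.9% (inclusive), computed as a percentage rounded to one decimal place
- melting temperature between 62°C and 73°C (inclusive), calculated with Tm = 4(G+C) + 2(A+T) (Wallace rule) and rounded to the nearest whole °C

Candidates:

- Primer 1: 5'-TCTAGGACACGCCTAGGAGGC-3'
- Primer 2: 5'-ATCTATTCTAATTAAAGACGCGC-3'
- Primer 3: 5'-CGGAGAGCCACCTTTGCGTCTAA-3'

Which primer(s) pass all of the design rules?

Primer 1 (21 nt, A=5 T=3 G=7 C=6): GC 13/21 = 61.9%, outside 41.9–54.9% ✗; Tm = 2·8 + 4·13 = 68°C ✓ — fails.
Primer 2 (23 nt, A=8 T=7 G=3 C=5): GC 8/23 = 34.8%, outside 41.9–54.9% ✗; Tm = 2·15 + 4·8 = 62°C ✓ — fails.
Primer 3 (23 nt, A=5 T=5 G=6 C=7): GC 13/23 = 56.5%, outside 41.9–54.9% ✗; Tm = 2·10 + 4·13 = 72°C ✓ — fails.

None of the candidates satisfy all criteria.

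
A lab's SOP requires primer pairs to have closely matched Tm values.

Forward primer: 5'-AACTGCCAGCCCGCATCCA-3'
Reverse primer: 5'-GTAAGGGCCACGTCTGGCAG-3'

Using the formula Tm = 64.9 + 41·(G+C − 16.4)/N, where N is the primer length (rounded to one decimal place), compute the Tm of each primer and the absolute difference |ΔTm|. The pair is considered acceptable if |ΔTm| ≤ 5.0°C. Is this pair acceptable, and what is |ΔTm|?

|ΔTm| = 2.5°C; the pair is acceptable.

Forward: G+C = 12, N = 19 → Tm = 64.9 + 41·(12 − 16.4)/19 = 55.4°C.
Reverse: G+C = 13, N = 20 → Tm = 64.9 + 41·(13 − 16.4)/20 = 57.9°C.
|ΔTm| = |55.4 − 57.9| = 2.5°C, ≤ 5.0°C.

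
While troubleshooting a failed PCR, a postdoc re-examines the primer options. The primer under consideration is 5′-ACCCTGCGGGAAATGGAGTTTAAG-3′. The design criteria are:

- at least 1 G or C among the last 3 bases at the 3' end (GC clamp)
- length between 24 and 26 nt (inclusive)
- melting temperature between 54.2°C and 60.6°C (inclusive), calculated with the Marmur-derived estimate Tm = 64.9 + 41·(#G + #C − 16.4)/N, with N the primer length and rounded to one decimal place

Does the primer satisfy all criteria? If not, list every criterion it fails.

Meets all criteria.

Base counts: A=7, T=5, G=8, C=4 (length 24).
GC clamp: 3' end AAG has 1 G/C ✓
length: length 24 ✓
Tm: Tm = 64.9 + 41·(12 − 16.4)/24 = 57.4°C ✓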